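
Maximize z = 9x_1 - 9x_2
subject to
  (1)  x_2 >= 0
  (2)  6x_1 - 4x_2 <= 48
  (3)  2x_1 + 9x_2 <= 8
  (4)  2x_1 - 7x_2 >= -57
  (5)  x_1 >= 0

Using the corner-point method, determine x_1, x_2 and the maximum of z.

x_1 = 4, x_2 = 0, maximum z = 36

Vertices and z = 9x_1 - 9x_2:
  (4, 0) → z = 36
  (0, 0) → z = 0
  (0, 8/9) → z = -8

The binding constraints are x_2 = 0 and 2x_1 + 9x_2 = 8.
Solving simultaneously gives x_1 = 4, x_2 = 0.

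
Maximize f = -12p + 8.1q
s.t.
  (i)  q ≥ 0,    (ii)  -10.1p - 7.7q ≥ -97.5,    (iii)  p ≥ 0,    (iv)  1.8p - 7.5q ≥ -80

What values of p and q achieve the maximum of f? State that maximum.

Corner points and f = -12p + 8.1q:
  (975/101, 0) → f = -11700/101
  (0, 0) → f = 0
  (11525/8961, 98350/8961) → f = 219445/2987
  (0, 32/3) → f = 432/5

p = 0, q = 32/3, maximum f = 432/5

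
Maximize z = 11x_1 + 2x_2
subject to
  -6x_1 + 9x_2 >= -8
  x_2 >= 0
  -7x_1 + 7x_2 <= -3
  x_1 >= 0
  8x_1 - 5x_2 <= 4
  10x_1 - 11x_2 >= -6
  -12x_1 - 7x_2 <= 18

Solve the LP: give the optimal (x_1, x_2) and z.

Extreme points and z = 11x_1 + 2x_2:
  (3/7, 0) → z = 33/7
  (1/2, 0) → z = 11/2
  (13/21, 4/21) → z = 151/21

x_1 = 13/21, x_2 = 4/21, maximum z = 151/21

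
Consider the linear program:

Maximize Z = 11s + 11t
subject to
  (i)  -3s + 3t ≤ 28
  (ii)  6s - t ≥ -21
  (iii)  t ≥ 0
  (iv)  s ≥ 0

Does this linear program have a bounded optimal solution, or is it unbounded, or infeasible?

From the feasible point (0, 28/3), moving in the direction (3, 3) keeps every constraint satisfied while Z increases without bound.

unbounded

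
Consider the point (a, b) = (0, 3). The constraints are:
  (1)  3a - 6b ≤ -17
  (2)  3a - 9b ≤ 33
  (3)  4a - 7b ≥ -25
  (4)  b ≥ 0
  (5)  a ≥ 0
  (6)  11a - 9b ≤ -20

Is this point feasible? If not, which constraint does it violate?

feasible

(1): -18 ≤ -17 ✓
(2): -27 ≤ 33 ✓
(3): -21 ≥ -25 ✓
(4): 3 ≥ 0 ✓
(5): 0 ≥ 0 ✓
(6): -27 ≤ -20 ✓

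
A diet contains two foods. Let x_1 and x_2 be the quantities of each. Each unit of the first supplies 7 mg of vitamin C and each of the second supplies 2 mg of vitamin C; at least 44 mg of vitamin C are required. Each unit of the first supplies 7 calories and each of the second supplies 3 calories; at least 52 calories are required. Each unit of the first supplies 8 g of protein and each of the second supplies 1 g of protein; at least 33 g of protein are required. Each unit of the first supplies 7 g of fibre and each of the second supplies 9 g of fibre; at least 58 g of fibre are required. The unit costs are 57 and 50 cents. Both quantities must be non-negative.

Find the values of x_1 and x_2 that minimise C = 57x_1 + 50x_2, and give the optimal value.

x_1 = 7, x_2 = 1, minimum C = 449

Extreme points and C = 57x_1 + 50x_2:
  (0, 33) → C = 1650
  (58/7, 0) → C = 3306/7
  (4, 8) → C = 628
  (22/9, 121/9) → C = 7304/9
  (7, 1) → C = 449
The feasible region is unbounded (it extends along (0, 1), (1, 0)), but C strictly increases along every unbounded feasible direction, so there is no improving ray and the minimum is attained at a vertex.

At the optimal vertex, 7x_1 + 3x_2 = 52 and 7x_1 + 9x_2 = 58.
Solving simultaneously gives x_1 = 7, x_2 = 1.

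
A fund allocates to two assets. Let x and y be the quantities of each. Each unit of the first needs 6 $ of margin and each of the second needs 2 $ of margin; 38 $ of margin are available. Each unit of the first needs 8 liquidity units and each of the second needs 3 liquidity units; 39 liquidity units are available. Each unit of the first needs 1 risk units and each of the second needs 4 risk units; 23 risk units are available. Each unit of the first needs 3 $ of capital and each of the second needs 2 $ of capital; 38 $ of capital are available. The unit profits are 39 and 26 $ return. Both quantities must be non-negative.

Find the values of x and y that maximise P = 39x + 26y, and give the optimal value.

x = 3, y = 5, maximum P = 247

Vertices and P = 39x + 26y:
  (0, 0) → P = 0
  (0, 23/4) → P = 299/2
  (39/8, 0) → P = 1521/8
  (3, 5) → P = 247

The binding constraints are 8x + 3y = 39 and x + 4y = 23.
Solving simultaneously gives x = 3, y = 5.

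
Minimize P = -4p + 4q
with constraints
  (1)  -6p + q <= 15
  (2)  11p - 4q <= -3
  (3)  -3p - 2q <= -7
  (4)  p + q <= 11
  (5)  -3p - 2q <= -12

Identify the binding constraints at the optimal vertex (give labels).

Feasible corners and P = -4p + 4q:
  (-4/7, 81/7) → P = 340/7
  (-6/5, 39/5) → P = 36
  (41/15, 124/15) → P = 332/15
  (21/17, 141/34) → P = 198/17

The minimum is at (21/17, 141/34). Substituting into each constraint, equality holds for (2) and (5); the remaining constraints have slack.

(2) and (5)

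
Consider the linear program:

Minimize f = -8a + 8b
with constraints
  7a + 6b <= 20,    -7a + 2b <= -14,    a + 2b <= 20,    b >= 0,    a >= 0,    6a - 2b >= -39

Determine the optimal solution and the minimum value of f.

a = 20/7, b = 0, minimum f = -160/7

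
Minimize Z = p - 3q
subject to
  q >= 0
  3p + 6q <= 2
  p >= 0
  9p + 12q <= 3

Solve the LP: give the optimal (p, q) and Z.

Extreme points and Z = p - 3q:
  (0, 0) → Z = 0
  (1/3, 0) → Z = 1/3
  (0, 1/4) → Z = -3/4

The binding constraints are p = 0 and 9p + 12q = 3.
Solving simultaneously gives p = 0, q = 1/4.

p = 0, q = 1/4, minimum Z = -3/4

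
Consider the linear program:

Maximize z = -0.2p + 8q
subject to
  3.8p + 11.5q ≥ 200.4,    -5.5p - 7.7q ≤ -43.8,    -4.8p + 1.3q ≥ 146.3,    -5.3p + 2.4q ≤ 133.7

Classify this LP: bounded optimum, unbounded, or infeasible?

The boundaries 3.8p + 11.5q = 200.4 and -5.5p - 7.7q = -43.8 meet at (-34646/1133, 31192/1133), but that point violates -5.3p + 2.4q ≤ 133.7. Every candidate vertex is excluded by some other constraint, so the feasible region is empty.

infeasible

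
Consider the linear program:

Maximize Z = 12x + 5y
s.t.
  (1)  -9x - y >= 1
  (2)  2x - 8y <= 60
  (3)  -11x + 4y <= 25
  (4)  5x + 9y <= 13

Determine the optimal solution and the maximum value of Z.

x = -11/38, y = 61/38, maximum Z = 173/38

Corner points and Z = 12x + 5y:
  (26/37, -271/37) → Z = -1043/37
  (-11/38, 61/38) → Z = 173/38
  (-11/2, -71/8) → Z = -883/8
  (-173/119, 268/119) → Z = -736/119

The optimum lies where -9x - y = 1 and 5x + 9y = 13.
Solving simultaneously gives x = -11/38, y = 61/38.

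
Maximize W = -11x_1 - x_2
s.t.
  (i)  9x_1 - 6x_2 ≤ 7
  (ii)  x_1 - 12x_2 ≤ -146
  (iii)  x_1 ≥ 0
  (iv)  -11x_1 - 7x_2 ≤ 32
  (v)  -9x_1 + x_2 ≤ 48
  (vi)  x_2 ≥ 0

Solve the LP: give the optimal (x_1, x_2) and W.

x_1 = 0, x_2 = 73/6, maximum W = -73/6

Vertices and W = -11x_1 - x_2:
  (160/17, 1321/102) → W = -11881/102
  (0, 73/6) → W = -73/6
  (0, 48) → W = -48
The feasible region is unbounded (it extends along (2, 3), (1, 9)), but W strictly decreases along every unbounded feasible direction, so there is no improving ray and the maximum is attained at a vertex.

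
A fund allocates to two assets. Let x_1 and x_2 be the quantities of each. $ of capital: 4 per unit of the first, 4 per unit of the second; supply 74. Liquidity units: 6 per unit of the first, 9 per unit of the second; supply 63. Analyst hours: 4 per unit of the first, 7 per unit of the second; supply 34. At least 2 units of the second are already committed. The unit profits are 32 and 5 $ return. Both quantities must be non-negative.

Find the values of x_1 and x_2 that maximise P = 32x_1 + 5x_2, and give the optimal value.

Extreme points and P = 32x_1 + 5x_2:
  (0, 34/7) → P = 170/7
  (0, 2) → P = 10
  (5, 2) → P = 170

The optimum lies where 4x_1 + 7x_2 = 34 and x_2 = 2.
Solving simultaneously gives x_1 = 5, x_2 = 2.

x_1 = 5, x_2 = 2, maximum P = 170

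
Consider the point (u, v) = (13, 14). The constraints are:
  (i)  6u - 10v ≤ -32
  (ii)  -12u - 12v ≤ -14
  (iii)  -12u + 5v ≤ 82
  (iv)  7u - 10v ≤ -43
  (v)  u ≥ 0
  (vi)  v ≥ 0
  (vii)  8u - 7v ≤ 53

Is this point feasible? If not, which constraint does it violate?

(i): -62 ≤ -32 ✓
(ii): -324 ≤ -14 ✓
(iii): -86 ≤ 82 ✓
(iv): -49 ≤ -43 ✓
(v): 13 ≥ 0 ✓
(vi): 14 ≥ 0 ✓
(vii): 6 ≤ 53 ✓

feasible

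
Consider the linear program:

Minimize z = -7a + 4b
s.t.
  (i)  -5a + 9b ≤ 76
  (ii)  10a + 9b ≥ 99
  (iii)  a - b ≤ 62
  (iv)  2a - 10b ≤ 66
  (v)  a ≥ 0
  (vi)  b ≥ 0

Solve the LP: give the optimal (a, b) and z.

a = 317/2, b = 193/2, minimum z = -1447/2

The binding constraints are -5a + 9b = 76 and a - b = 62.
Solving simultaneously gives a = 317/2, b = 193/2.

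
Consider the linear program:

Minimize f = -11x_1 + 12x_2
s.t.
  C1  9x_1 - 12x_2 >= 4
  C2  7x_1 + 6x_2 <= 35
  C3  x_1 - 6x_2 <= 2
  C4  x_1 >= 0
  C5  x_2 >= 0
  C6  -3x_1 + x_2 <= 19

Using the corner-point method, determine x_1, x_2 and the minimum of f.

Feasible corners and f = -11x_1 + 12x_2:
  (74/23, 287/138) → f = -240/23
  (4/9, 0) → f = -44/9
  (37/8, 7/16) → f = -365/8
  (2, 0) → f = -22

At the optimal vertex, 7x_1 + 6x_2 = 35 and x_1 - 6x_2 = 2.
Solving simultaneously gives x_1 = 37/8, x_2 = 7/16.

x_1 = 37/8, x_2 = 7/16, minimum f = -365/8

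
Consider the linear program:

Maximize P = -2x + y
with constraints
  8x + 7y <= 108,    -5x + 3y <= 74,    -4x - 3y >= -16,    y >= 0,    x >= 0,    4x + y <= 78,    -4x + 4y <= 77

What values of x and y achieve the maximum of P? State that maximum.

Vertices and P = -2x + y:
  (4, 0) → P = -8
  (0, 16/3) → P = 16/3
  (0, 0) → P = 0

x = 0, y = 16/3, maximum P = 16/3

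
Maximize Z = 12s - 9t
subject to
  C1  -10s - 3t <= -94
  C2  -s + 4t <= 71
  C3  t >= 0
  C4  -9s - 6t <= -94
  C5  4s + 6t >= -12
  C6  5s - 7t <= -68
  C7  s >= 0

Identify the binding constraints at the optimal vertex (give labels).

C2 and C6

Feasible corners and Z = 12s - 9t:
  (163/43, 804/43) → Z = -5280/43
  (454/85, 230/17) → Z = -4902/85
  (225/13, 287/13) → Z = 9

The maximum is at (225/13, 287/13). Substituting into each constraint, equality holds for C2 and C6; the remaining constraints have slack.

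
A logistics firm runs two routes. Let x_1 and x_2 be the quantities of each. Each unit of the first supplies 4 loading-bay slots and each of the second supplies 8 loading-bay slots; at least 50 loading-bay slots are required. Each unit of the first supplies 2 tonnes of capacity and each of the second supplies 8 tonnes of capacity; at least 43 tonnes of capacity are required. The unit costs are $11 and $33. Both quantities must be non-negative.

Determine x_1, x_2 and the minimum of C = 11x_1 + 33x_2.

Corner points and C = 11x_1 + 33x_2:
  (0, 25/4) → C = 825/4
  (43/2, 0) → C = 473/2
  (7/2, 9/2) → C = 187
The feasible region is unbounded (it extends along (0, 1), (1, 0)), but C strictly increases along every unbounded feasible direction, so there is no improving ray and the minimum is attained at a vertex.

x_1 = 7/2, x_2 = 9/2, minimum C = 187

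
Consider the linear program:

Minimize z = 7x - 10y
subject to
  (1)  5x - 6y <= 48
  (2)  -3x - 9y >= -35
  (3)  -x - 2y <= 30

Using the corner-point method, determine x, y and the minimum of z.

Vertices and z = 7x - 10y:
  (214/21, 31/63) → z = 4184/63
  (-21/4, -99/8) → z = 87
  (-340/3, 125/3) → z = -1210

The binding constraints are -3x - 9y = -35 and -x - 2y = 30.
Solving simultaneously gives x = -340/3, y = 125/3.

x = -340/3, y = 125/3, minimum z = -1210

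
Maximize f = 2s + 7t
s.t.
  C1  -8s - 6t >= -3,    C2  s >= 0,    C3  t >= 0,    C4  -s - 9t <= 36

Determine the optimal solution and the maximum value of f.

s = 0, t = 1/2, maximum f = 7/2

Extreme points and f = 2s + 7t:
  (0, 1/2) → f = 7/2
  (3/8, 0) → f = 3/4
  (0, 0) → f = 0

The optimum lies where -8s - 6t = -3 and s = 0.
Solving simultaneously gives s = 0, t = 1/2.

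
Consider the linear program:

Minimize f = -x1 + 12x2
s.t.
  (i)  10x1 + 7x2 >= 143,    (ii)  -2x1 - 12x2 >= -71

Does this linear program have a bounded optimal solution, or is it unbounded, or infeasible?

From the feasible point (23/2, 4), moving in the direction (12, -2) keeps every constraint satisfied while f decreases without bound.

unbounded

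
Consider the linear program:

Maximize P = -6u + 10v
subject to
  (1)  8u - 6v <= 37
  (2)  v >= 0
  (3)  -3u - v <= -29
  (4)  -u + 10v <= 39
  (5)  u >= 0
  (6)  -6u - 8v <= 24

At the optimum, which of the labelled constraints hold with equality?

(3) and (4)

Feasible corners and P = -6u + 10v:
  (211/26, 121/26) → P = -28/13
  (302/37, 349/74) → P = -67/37
  (251/31, 146/31) → P = -46/31

The maximum is at (251/31, 146/31). Substituting into each constraint, equality holds for (3) and (4); the remaining constraints have slack.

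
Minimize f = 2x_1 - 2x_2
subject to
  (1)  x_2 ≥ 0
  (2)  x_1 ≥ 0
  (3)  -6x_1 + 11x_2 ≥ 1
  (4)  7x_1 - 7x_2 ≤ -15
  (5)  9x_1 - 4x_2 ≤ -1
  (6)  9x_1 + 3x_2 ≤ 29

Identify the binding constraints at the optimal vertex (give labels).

Vertices and f = 2x_1 - 2x_2:
  (0, 15/7) → f = -30/7
  (0, 29/3) → f = -58/3
  (53/35, 128/35) → f = -30/7
  (113/63, 30/7) → f = -314/63

The minimum is at (0, 29/3). Substituting into each constraint, equality holds for (2) and (6); the remaining constraints have slack.

(2) and (6)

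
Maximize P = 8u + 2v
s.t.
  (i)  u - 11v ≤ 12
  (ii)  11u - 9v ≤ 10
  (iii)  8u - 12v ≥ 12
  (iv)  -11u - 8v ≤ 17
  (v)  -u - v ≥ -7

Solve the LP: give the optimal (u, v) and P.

u = 1/5, v = -13/15, maximum P = -2/15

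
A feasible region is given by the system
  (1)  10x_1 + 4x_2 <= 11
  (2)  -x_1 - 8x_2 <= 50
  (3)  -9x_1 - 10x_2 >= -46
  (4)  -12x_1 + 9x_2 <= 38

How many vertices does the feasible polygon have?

Intersecting each pair of boundary lines and keeping only the points that satisfy every inequality leaves:
  (72/19, -511/76)
  (-53/138, 256/69)
  (-754/105, -562/105)

3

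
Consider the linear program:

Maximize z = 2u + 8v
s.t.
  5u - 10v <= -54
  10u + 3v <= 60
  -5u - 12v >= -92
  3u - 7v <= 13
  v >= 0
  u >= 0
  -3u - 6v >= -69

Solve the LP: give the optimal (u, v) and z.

u = 0, v = 23/3, maximum z = 184/3

Extreme points and z = 2u + 8v:
  (136/55, 73/11) → z = 3192/55
  (0, 27/5) → z = 216/5
  (0, 23/3) → z = 184/3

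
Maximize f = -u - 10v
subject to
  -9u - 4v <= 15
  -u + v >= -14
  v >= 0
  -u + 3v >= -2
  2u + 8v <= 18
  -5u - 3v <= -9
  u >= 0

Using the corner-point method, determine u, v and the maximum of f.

u = 9/5, v = 0, maximum f = -9/5

Corner points and f = -u - 10v:
  (2, 0) → f = -2
  (9/5, 0) → f = -9/5
  (5, 1) → f = -15
  (9/17, 36/17) → f = -369/17

The optimum lies where v = 0 and -5u - 3v = -9.
Solving simultaneously gives u = 9/5, v = 0.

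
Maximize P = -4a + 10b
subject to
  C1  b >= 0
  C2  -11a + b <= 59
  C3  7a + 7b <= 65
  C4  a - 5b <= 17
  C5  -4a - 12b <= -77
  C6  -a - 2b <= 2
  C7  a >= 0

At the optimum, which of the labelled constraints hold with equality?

Feasible corners and P = -4a + 10b:
  (241/56, 279/56) → P = 913/28
  (0, 65/7) → P = 650/7
  (0, 77/12) → P = 385/6

The maximum is at (0, 65/7). Substituting into each constraint, equality holds for C3 and C7; the remaining constraints have slack.

C3 and C7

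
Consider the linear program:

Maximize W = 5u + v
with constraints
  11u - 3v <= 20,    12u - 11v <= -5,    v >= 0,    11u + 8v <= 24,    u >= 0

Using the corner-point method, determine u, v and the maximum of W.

At the optimal vertex, 12u - 11v = -5 and 11u + 8v = 24.
Solving simultaneously gives u = 32/31, v = 49/31.

u = 32/31, v = 49/31, maximum W = 209/31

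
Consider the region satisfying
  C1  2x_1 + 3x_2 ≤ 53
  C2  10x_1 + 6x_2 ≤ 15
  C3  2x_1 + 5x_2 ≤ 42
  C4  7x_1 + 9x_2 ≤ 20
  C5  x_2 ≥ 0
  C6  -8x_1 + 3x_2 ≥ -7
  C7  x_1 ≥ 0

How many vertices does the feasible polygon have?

5

The feasible vertices (each the meet of two boundaries and inside every other half-plane) are:
  (5/16, 95/48)
  (29/26, 25/39)
  (0, 20/9)
  (7/8, 0)
  (0, 0)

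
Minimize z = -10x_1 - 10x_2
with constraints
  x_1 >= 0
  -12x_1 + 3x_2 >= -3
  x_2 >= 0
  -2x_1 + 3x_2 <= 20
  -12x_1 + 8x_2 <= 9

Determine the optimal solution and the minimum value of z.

Vertices and z = -10x_1 - 10x_2:
  (0, 0) → z = 0
  (0, 9/8) → z = -45/4
  (1/4, 0) → z = -5/2
  (17/20, 12/5) → z = -65/2

The binding constraints are -12x_1 + 3x_2 = -3 and -12x_1 + 8x_2 = 9.
Solving simultaneously gives x_1 = 17/20, x_2 = 12/5.

x_1 = 17/20, x_2 = 12/5, minimum z = -65/2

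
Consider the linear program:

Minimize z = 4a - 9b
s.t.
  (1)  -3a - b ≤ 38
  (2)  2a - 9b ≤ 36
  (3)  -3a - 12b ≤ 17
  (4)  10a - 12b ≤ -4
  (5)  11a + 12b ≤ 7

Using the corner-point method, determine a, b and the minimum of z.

a = -463/25, b = 439/25, minimum z = -5803/25

Extreme points and z = 4a - 9b:
  (-439/33, 21/11) → z = -2323/33
  (-463/25, 439/25) → z = -5803/25
  (-21/13, -79/78) → z = 69/26
  (1/7, 19/42) → z = -7/2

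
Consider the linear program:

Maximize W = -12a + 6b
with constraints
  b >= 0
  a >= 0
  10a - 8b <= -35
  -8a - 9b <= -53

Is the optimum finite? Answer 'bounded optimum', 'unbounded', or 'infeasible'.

unbounded

From the feasible point (0, 53/9), moving in the direction (0, 1) keeps every constraint satisfied while W increases without bound.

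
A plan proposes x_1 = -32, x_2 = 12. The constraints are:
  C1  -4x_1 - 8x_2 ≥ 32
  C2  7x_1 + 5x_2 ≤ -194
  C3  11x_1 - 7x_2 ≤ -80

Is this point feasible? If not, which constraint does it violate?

not feasible — violates C2

Constraint C2: 7x_1 + 5x_2 = -164, which is not ≤ -194. All other constraints are satisfied.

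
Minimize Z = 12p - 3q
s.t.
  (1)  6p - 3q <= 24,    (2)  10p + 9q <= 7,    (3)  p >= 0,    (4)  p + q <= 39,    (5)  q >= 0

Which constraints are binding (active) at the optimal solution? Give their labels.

(2) and (3)

Vertices and Z = 12p - 3q:
  (0, 7/9) → Z = -7/3
  (7/10, 0) → Z = 42/5
  (0, 0) → Z = 0

The minimum is at (0, 7/9). Substituting into each constraint, equality holds for (2) and (3); the remaining constraints have slack.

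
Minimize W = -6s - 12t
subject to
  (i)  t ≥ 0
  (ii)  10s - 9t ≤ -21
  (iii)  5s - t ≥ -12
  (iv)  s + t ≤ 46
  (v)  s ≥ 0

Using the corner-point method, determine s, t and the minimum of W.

s = 17/3, t = 121/3, minimum W = -518

Corner points and W = -6s - 12t:
  (393/19, 481/19) → W = -8130/19
  (0, 7/3) → W = -28
  (17/3, 121/3) → W = -518
  (0, 12) → W = -144

The binding constraints are 5s - t = -12 and s + t = 46.
Solving simultaneously gives s = 17/3, t = 121/3.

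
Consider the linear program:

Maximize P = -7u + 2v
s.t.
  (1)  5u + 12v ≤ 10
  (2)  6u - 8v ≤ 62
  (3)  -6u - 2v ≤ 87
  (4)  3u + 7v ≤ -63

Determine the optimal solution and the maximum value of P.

Extreme points and P = -7u + 2v:
  (-143/15, -149/10) → P = 554/15
  (-35/33, -94/11) → P = -29/3
  (-161/12, -13/4) → P = 1049/12

At the optimal vertex, -6u - 2v = 87 and 3u + 7v = -63.
Solving simultaneously gives u = -161/12, v = -13/4.

u = -161/12, v = -13/4, maximum P = 1049/12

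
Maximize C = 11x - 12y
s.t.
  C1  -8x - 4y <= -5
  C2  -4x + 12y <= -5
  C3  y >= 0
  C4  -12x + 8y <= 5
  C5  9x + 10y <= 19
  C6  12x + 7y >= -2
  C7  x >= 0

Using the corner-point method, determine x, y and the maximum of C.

x = 19/9, y = 0, maximum C = 209/9

Corner points and C = 11x - 12y:
  (5/4, 0) → C = 55/4
  (139/74, 31/148) → C = 1343/74
  (19/9, 0) → C = 209/9

At the optimal vertex, y = 0 and 9x + 10y = 19.
Solving simultaneously gives x = 19/9, y = 0.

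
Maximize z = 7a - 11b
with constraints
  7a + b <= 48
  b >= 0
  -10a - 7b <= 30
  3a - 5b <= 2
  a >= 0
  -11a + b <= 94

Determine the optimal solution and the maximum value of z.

a = 121/19, b = 65/19, maximum z = 132/19

Vertices and z = 7a - 11b:
  (121/19, 65/19) → z = 132/19
  (0, 48) → z = -528
  (2/3, 0) → z = 14/3
  (0, 0) → z = 0

The binding constraints are 7a + b = 48 and 3a - 5b = 2.
Solving simultaneously gives a = 121/19, b = 65/19.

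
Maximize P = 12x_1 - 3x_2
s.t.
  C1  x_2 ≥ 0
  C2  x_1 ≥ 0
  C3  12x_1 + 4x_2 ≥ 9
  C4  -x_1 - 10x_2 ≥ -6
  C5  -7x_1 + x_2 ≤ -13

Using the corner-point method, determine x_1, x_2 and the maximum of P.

x_1 = 6, x_2 = 0, maximum P = 72

Corner points and P = 12x_1 - 3x_2:
  (6, 0) → P = 72
  (13/7, 0) → P = 156/7
  (136/71, 29/71) → P = 1545/71

The optimum lies where x_2 = 0 and -x_1 - 10x_2 = -6.
Solving simultaneously gives x_1 = 6, x_2 = 0.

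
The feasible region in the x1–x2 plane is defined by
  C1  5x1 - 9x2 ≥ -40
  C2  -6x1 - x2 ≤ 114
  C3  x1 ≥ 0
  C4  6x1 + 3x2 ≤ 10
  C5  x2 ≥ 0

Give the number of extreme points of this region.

3

Pairwise boundary intersections that survive every other constraint:
  (0, 10/3)
  (0, 0)
  (5/3, 0)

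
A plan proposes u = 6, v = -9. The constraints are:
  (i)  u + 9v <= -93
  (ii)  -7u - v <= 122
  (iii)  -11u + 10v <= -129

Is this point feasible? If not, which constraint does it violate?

not feasible — violates (i)

Constraint (i): u + 9v = -75, which is not ≤ -93. All other constraints are satisfied.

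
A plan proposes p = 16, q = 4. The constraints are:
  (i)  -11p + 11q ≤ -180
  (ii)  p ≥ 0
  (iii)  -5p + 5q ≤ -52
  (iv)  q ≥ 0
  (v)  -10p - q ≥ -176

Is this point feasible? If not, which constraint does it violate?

not feasible — violates (i)

Constraint (i): -11p + 11q = -132, which is not ≤ -180. All other constraints are satisfied.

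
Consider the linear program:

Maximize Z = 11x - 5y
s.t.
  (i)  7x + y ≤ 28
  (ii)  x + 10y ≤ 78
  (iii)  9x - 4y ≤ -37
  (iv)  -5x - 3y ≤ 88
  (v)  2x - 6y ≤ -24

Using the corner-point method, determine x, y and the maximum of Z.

x = -63/23, y = 71/23, maximum Z = -1048/23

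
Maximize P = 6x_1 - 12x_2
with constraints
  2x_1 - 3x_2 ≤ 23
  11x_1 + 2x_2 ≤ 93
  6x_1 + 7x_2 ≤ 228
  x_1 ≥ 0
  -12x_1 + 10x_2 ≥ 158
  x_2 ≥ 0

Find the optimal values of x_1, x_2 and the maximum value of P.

Feasible corners and P = 6x_1 - 12x_2:
  (3, 30) → P = -342
  (307/67, 1427/67) → P = -15282/67
  (0, 228/7) → P = -2736/7
  (0, 79/5) → P = -948/5

The binding constraints are x_1 = 0 and -12x_1 + 10x_2 = 158.
Solving simultaneously gives x_1 = 0, x_2 = 79/5.

x_1 = 0, x_2 = 79/5, maximum P = -948/5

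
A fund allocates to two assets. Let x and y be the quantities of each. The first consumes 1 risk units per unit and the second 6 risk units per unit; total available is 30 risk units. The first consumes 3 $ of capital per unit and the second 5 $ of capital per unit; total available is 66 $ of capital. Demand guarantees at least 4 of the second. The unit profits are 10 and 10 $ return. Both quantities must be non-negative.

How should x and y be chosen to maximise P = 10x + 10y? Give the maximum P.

x = 6, y = 4, maximum P = 100

Corner points and P = 10x + 10y:
  (0, 5) → P = 50
  (0, 4) → P = 40
  (6, 4) → P = 100

At the optimal vertex, x + 6y = 30 and y = 4.
Solving simultaneously gives x = 6, y = 4.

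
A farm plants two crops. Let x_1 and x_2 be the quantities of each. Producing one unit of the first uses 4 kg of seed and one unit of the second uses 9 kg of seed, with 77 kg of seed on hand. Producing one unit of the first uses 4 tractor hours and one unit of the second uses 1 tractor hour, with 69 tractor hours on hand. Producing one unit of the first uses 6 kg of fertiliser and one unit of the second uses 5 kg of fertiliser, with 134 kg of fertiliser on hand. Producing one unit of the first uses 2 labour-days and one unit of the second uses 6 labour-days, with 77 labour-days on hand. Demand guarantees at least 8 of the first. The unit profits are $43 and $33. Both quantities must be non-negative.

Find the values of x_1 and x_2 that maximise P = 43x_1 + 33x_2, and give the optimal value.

x_1 = 17, x_2 = 1, maximum P = 764

Corner points and P = 43x_1 + 33x_2:
  (69/4, 0) → P = 2967/4
  (8, 0) → P = 344
  (17, 1) → P = 764
  (8, 5) → P = 509

The binding constraints are 4x_1 + 9x_2 = 77 and 4x_1 + x_2 = 69.
Solving simultaneously gives x_1 = 17, x_2 = 1.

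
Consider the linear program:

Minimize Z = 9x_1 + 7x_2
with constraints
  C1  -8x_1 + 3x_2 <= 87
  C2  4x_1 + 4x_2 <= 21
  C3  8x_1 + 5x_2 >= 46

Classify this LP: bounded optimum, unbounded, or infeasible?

From the feasible point (79/12, -4/3), moving in the direction (5, -8) keeps every constraint satisfied while Z decreases without bound.

unbounded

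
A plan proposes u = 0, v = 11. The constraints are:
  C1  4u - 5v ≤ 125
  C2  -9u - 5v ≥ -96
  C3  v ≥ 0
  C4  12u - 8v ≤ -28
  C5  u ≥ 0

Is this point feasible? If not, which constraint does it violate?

C1: -55 ≤ 125 ✓
C2: -55 ≥ -96 ✓
C3: 11 ≥ 0 ✓
C4: -88 ≤ -28 ✓
C5: 0 ≥ 0 ✓

feasible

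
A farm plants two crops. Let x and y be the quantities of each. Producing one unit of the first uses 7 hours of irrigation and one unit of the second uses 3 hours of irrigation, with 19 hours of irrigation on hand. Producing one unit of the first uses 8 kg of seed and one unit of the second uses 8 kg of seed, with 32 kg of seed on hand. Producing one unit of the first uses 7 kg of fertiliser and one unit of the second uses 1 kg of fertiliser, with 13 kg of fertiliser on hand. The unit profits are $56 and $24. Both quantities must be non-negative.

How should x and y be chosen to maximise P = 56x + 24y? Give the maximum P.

x = 3/2, y = 5/2, maximum P = 144

The optimum lies where 8x + 8y = 32 and 7x + y = 13.
Solving simultaneously gives x = 3/2, y = 5/2.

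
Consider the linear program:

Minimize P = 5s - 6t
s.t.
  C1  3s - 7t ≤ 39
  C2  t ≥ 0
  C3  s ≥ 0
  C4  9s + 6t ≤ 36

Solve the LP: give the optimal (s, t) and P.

s = 0, t = 6, minimum P = -36

Corner points and P = 5s - 6t:
  (0, 0) → P = 0
  (4, 0) → P = 20
  (0, 6) → P = -36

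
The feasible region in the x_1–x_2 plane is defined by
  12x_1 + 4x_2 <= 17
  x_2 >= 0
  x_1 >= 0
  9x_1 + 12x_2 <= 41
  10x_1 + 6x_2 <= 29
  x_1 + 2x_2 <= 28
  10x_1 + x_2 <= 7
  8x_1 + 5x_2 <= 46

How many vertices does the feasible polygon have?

Pairwise boundary intersections that survive every other constraint:
  (10/27, 113/36)
  (11/28, 43/14)
  (0, 0)
  (7/10, 0)
  (0, 41/12)

5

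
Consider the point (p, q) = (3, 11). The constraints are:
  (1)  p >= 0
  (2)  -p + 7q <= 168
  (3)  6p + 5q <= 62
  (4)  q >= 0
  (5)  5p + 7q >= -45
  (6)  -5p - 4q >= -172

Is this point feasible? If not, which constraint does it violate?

not feasible — violates (3)

Constraint (3): 6p + 5q = 73, which is not ≤ 62. All other constraints are satisfied.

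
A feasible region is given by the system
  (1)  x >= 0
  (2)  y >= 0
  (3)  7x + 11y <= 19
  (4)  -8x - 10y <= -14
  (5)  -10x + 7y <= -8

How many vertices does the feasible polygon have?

4

Intersecting each pair of boundary lines and keeping only the points that satisfy every inequality leaves:
  (19/7, 0)
  (7/4, 0)
  (221/159, 134/159)
  (89/78, 19/39)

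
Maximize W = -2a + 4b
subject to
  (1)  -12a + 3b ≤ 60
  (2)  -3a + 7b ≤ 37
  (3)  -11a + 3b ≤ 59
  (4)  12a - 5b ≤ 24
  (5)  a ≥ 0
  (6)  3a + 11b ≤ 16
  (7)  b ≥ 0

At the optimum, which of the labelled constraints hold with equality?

Feasible corners and W = -2a + 4b:
  (344/147, 40/49) → W = -208/147
  (2, 0) → W = -4
  (0, 16/11) → W = 64/11
  (0, 0) → W = 0

The maximum is at (0, 16/11). Substituting into each constraint, equality holds for (5) and (6); the remaining constraints have slack.

(5) and (6)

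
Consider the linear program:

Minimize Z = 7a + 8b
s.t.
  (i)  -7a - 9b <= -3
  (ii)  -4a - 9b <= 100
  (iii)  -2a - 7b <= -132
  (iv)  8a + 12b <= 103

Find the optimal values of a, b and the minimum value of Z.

a = -297/4, b = 697/12, minimum Z = -661/12

Corner points and Z = 7a + 8b:
  (-1167/31, 918/31) → Z = -825/31
  (-297/4, 697/12) → Z = -661/12
  (-863/32, 425/16) → Z = 759/32

At the optimal vertex, -7a - 9b = -3 and 8a + 12b = 103.
Solving simultaneously gives a = -297/4, b = 697/12.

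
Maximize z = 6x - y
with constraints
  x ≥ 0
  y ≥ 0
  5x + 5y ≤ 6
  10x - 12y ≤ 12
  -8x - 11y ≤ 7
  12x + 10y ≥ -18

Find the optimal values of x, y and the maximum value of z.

x = 6/5, y = 0, maximum z = 36/5

Corner points and z = 6x - y:
  (0, 0) → z = 0
  (0, 6/5) → z = -6/5
  (6/5, 0) → z = 36/5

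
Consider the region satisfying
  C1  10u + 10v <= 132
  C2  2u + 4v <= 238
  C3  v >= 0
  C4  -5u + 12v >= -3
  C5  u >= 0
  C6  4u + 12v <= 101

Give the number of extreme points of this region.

5

The feasible vertices (each the meet of two boundaries and inside every other half-plane) are:
  (807/85, 63/17)
  (287/40, 241/40)
  (3/5, 0)
  (0, 0)
  (0, 101/12)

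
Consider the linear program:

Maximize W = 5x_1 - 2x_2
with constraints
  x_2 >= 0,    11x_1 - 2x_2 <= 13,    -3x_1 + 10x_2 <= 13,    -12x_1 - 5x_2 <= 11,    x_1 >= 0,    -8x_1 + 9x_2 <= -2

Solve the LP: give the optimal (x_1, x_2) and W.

x_1 = 13/11, x_2 = 0, maximum W = 65/11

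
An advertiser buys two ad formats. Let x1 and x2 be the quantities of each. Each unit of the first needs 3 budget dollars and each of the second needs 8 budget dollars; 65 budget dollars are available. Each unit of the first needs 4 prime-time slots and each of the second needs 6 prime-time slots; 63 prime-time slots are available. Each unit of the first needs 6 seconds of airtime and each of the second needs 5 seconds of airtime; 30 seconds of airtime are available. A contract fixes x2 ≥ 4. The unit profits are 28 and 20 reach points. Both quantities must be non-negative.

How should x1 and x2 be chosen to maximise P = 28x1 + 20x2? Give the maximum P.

x1 = 5/3, x2 = 4, maximum P = 380/3

The binding constraints are 6x1 + 5x2 = 30 and x2 = 4.
Solving simultaneously gives x1 = 5/3, x2 = 4.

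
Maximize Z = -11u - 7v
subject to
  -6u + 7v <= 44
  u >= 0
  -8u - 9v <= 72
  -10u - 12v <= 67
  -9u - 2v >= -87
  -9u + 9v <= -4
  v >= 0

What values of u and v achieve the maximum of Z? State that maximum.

Extreme points and Z = -11u - 7v:
  (791/99, 83/11) → Z = -13930/99
  (29/3, 0) → Z = -319/3
  (4/9, 0) → Z = -44/9

u = 4/9, v = 0, maximum Z = -44/9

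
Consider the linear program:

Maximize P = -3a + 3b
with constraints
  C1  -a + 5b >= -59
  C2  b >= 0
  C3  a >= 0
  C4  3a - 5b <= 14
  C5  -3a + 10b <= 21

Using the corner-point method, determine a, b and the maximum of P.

a = 0, b = 21/10, maximum P = 63/10

Corner points and P = -3a + 3b:
  (0, 0) → P = 0
  (14/3, 0) → P = -14
  (0, 21/10) → P = 63/10
  (49/3, 7) → P = -28

The binding constraints are a = 0 and -3a + 10b = 21.
Solving simultaneously gives a = 0, b = 21/10.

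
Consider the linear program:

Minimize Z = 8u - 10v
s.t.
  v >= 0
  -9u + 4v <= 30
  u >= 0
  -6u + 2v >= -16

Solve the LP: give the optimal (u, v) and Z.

Corner points and Z = 8u - 10v:
  (0, 0) → Z = 0
  (8/3, 0) → Z = 64/3
  (0, 15/2) → Z = -75
  (62/3, 54) → Z = -1124/3

u = 62/3, v = 54, minimum Z = -1124/3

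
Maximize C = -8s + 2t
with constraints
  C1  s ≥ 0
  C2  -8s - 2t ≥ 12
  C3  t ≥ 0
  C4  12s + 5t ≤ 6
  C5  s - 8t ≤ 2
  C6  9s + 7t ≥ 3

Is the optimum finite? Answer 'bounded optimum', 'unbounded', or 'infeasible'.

The boundaries s = 0 and 12s + 5t = 6 meet at (0, 6/5), but that point violates -8s - 2t ≥ 12. Every candidate vertex is excluded by some other constraint, so the feasible region is empty.

infeasible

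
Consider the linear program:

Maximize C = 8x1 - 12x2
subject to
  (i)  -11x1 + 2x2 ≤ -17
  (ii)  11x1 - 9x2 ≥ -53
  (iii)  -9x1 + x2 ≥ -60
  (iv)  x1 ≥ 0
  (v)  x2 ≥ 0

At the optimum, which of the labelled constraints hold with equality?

(iii) and (v)

Corner points and C = 8x1 - 12x2:
  (37/11, 10) → C = -1024/11
  (17/11, 0) → C = 136/11
  (593/70, 1137/70) → C = -890/7
  (20/3, 0) → C = 160/3

The maximum is at (20/3, 0). Substituting into each constraint, equality holds for (iii) and (v); the remaining constraints have slack.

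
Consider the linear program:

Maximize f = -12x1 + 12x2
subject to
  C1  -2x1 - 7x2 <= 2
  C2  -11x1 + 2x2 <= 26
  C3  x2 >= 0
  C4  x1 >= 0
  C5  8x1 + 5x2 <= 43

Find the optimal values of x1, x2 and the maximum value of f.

x1 = 0, x2 = 43/5, maximum f = 516/5

Corner points and f = -12x1 + 12x2:
  (0, 0) → f = 0
  (43/8, 0) → f = -129/2
  (0, 43/5) → f = 516/5

The optimum lies where x1 = 0 and 8x1 + 5x2 = 43.
Solving simultaneously gives x1 = 0, x2 = 43/5.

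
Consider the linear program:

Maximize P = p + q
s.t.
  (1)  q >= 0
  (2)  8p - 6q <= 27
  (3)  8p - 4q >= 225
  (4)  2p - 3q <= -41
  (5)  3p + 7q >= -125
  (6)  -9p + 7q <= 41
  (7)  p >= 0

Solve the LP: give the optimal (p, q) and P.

p = 435/2, q = 571/2, maximum P = 503

Feasible corners and P = p + q:
  (621/8, 99) → P = 1413/8
  (435/2, 571/2) → P = 503
  (1739/20, 2353/20) → P = 1023/5

The optimum lies where 8p - 6q = 27 and -9p + 7q = 41.
Solving simultaneously gives p = 435/2, q = 571/2.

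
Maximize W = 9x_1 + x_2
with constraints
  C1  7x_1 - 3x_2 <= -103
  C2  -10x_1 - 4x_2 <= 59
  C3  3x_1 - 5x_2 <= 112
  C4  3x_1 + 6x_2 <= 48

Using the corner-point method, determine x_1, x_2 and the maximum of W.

x_1 = -158/17, x_2 = 215/17, maximum W = -71

Feasible corners and W = 9x_1 + x_2:
  (-589/58, 617/58) → W = -2342/29
  (-158/17, 215/17) → W = -71
  (-91/8, 219/16) → W = -1419/16

The binding constraints are 7x_1 - 3x_2 = -103 and 3x_1 + 6x_2 = 48.
Solving simultaneously gives x_1 = -158/17, x_2 = 215/17.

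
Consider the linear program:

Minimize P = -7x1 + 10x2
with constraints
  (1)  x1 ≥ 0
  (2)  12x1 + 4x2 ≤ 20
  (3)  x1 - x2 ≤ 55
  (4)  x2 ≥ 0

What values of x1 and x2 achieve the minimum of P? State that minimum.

x1 = 5/3, x2 = 0, minimum P = -35/3

Corner points and P = -7x1 + 10x2:
  (0, 5) → P = 50
  (0, 0) → P = 0
  (5/3, 0) → P = -35/3

At the optimal vertex, 12x1 + 4x2 = 20 and x2 = 0.
Solving simultaneously gives x1 = 5/3, x2 = 0.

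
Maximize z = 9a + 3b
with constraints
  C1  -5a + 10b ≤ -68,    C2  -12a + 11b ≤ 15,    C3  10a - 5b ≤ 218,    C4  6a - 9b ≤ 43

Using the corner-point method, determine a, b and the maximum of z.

a = -182/15, b = -193/15, maximum z = -739/5

Vertices and z = 9a + 3b:
  (-898/65, -891/65) → z = -2151/13
  (-182/15, -193/15) → z = -739/5
  (-304/21, -101/7) → z = -1215/7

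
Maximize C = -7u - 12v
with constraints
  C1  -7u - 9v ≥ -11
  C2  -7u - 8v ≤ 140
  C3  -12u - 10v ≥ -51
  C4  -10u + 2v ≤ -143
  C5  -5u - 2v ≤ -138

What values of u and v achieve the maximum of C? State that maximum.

u = 904/13, v = -2037/26, maximum C = 5894/13

Extreme points and C = -7u - 12v:
  (904/13, -2037/26) → C = 5894/13
  (692/13, -833/13) → C = 5152/13
  (639/13, -1401/26) → C = 3933/13

At the optimal vertex, -7u - 8v = 140 and -12u - 10v = -51.
Solving simultaneously gives u = 904/13, v = -2037/26.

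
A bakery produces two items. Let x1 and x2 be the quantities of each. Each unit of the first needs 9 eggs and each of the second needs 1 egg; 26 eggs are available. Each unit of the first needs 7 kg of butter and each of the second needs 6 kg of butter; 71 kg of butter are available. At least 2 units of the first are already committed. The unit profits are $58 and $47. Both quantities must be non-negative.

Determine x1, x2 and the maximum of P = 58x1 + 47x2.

Vertices and P = 58x1 + 47x2:
  (26/9, 0) → P = 1508/9
  (2, 0) → P = 116
  (2, 8) → P = 492

The binding constraints are 9x1 + x2 = 26 and x1 = 2.
Solving simultaneously gives x1 = 2, x2 = 8.

x1 = 2, x2 = 8, maximum P = 492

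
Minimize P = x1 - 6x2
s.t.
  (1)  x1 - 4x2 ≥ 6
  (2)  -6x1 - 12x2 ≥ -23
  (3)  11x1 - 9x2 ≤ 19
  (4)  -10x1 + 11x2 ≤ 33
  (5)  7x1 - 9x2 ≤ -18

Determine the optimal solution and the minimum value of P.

Feasible corners and P = x1 - 6x2:
  (-198/29, -93/29) → P = 360/29
  (-126/19, -60/19) → P = 234/19
  (-99/13, -51/13) → P = 207/13

x1 = -126/19, x2 = -60/19, minimum P = 234/19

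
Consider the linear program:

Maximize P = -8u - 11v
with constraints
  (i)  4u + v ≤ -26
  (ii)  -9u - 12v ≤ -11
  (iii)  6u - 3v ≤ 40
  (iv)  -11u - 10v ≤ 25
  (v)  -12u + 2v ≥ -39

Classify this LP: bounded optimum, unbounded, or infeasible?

bounded optimum

Corner points and P = -8u - 11v:
  (-323/39, 278/39) → P = -158/13
  (-205/21, 173/21) → P = -263/21
The feasible region has finitely many vertices and no improving ray; the maximum is -158/13 at (-323/39, 278/39).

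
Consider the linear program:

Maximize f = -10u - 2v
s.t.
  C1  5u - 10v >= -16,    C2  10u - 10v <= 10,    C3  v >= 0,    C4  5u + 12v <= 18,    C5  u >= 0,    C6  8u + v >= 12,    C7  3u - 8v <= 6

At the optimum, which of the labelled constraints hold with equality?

Extreme points and f = -10u - 2v:
  (30/17, 13/17) → f = -326/17
  (13/9, 4/9) → f = -46/3
  (18/13, 12/13) → f = -204/13

The maximum is at (13/9, 4/9). Substituting into each constraint, equality holds for C2 and C6; the remaining constraints have slack.

C2 and C6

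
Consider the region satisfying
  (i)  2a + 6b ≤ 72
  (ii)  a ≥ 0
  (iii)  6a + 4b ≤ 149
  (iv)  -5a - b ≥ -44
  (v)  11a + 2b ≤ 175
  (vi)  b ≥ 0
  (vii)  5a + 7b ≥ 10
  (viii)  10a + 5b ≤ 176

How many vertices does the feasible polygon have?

Of the 28 pairwise boundary intersections, those satisfying every inequality are:
  (0, 12)
  (48/7, 68/7)
  (0, 10/7)
  (44/5, 0)
  (2, 0)

5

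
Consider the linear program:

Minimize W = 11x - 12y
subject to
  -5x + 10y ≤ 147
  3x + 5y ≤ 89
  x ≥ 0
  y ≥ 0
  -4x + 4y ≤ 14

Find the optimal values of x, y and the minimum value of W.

x = 143/16, y = 199/16, minimum W = -815/16

Corner points and W = 11x - 12y:
  (89/3, 0) → W = 979/3
  (143/16, 199/16) → W = -815/16
  (0, 0) → W = 0
  (0, 7/2) → W = -42

At the optimal vertex, 3x + 5y = 89 and -4x + 4y = 14.
Solving simultaneously gives x = 143/16, y = 199/16.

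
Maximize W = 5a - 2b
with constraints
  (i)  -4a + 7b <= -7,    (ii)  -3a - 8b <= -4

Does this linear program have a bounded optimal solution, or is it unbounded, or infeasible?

unbounded

From the feasible point (84/53, -5/53), moving in the direction (7, 4) keeps every constraint satisfied while W increases without bound.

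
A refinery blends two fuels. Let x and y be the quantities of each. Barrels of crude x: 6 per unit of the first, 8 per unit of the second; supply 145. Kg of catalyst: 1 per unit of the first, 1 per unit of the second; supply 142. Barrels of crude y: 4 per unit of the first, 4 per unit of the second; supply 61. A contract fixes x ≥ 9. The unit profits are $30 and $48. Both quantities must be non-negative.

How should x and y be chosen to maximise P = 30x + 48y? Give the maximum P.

x = 9, y = 25/4, maximum P = 570

Extreme points and P = 30x + 48y:
  (61/4, 0) → P = 915/2
  (9, 0) → P = 270
  (9, 25/4) → P = 570

The binding constraints are 4x + 4y = 61 and x = 9.
Solving simultaneously gives x = 9, y = 25/4.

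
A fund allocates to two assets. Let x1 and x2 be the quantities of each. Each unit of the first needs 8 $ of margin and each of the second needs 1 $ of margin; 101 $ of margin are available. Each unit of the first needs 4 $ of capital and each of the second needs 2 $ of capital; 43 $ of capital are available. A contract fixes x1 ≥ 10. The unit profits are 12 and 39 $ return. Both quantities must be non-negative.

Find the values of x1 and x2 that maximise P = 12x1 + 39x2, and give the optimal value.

x1 = 10, x2 = 3/2, maximum P = 357/2

Vertices and P = 12x1 + 39x2:
  (43/4, 0) → P = 129
  (10, 0) → P = 120
  (10, 3/2) → P = 357/2

The binding constraints are 4x1 + 2x2 = 43 and x1 = 10.
Solving simultaneously gives x1 = 10, x2 = 3/2.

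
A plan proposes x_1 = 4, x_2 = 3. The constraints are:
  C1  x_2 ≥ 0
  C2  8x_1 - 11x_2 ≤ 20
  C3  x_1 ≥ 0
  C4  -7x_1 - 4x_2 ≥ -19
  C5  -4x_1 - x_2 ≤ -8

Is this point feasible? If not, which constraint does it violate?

Constraint C4: -7x_1 - 4x_2 = -40, which is not ≥ -19. All other constraints are satisfied.

not feasible — violates C4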